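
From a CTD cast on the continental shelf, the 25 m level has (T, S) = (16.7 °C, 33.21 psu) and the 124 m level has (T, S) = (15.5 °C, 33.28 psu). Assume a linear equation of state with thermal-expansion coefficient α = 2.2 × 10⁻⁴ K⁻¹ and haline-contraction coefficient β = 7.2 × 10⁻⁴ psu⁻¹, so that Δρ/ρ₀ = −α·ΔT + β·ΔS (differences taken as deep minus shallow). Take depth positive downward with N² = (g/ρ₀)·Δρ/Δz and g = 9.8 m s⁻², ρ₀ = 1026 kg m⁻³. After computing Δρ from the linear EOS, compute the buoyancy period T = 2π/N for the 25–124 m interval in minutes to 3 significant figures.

18.8 min

ΔT = -1.2 K, ΔS = +0.07 psu (deep − shallow).
Δρ/ρ₀ = −αΔT + βΔS = 2.64 × 10⁻⁴ + 5.04 × 10⁻⁵ = 3.144 × 10⁻⁴, so Δρ ≈ 0.3226 kg m⁻³.
N² = (g/ρ₀)·Δρ/Δz = g·(Δρ/ρ₀)/Δz = 9.8 × 3.144 × 10⁻⁴ / 99 = 3.1122 × 10⁻⁵ s⁻².
N = √(3.1122 × 10⁻⁵) = 5.5787 × 10⁻³ rad s⁻¹ → T = 2π/N = 1.1263 × 10³ s = 18.772 min ≈ 18.8 min.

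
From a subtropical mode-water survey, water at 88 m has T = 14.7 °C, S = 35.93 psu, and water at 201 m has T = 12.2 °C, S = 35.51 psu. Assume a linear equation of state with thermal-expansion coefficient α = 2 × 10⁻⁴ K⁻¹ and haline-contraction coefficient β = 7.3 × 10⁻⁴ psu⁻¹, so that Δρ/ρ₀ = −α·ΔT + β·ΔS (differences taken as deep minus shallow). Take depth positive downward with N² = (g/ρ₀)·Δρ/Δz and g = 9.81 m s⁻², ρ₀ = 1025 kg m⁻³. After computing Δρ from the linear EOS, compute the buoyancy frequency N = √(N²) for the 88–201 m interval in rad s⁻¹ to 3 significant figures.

4.10 × 10⁻³ rad s⁻¹

ΔT = -2.5 K, ΔS = -0.42 psu (deep − shallow).
Δρ/ρ₀ = −αΔT + βΔS = 5.00 × 10⁻⁴ − 3.066 × 10⁻⁴ = 1.934 × 10⁻⁴, so Δρ ≈ 0.1982 kg m⁻³.
N² = (g/ρ₀)·Δρ/Δz = g·(Δρ/ρ₀)/Δz = 9.81 × 1.934 × 10⁻⁴ / 113 = 1.6790 × 10⁻⁵ s⁻².
N = √(1.6790 × 10⁻⁵) = 4.0976 × 10⁻³ rad s⁻¹ ≈ 4.10 × 10⁻³ rad s⁻¹.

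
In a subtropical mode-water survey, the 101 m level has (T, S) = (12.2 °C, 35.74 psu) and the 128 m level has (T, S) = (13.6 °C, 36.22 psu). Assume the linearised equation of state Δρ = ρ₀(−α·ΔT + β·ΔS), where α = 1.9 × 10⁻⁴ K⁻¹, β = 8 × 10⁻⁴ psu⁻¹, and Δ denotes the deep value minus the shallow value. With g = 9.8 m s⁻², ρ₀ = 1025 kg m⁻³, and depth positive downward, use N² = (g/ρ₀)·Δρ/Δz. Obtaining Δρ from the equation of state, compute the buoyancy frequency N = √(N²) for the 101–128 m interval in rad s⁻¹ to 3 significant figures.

6.54 × 10⁻³ rad s⁻¹

ΔT = +1.4 K, ΔS = +0.48 psu (deep − shallow).
Δρ/ρ₀ = −αΔT + βΔS = -2.66 × 10⁻⁴ + 3.84 × 10⁻⁴ = 1.18 × 10⁻⁴, so Δρ ≈ 0.1209 kg m⁻³.
N² = (g/ρ₀)·Δρ/Δz = g·(Δρ/ρ₀)/Δz = 9.8 × 1.18 × 10⁻⁴ / 27 = 4.2830 × 10⁻⁵ s⁻².
N = √(4.2830 × 10⁻⁵) = 6.5445 × 10⁻³ rad s⁻¹ ≈ 6.54 × 10⁻³ rad s⁻¹.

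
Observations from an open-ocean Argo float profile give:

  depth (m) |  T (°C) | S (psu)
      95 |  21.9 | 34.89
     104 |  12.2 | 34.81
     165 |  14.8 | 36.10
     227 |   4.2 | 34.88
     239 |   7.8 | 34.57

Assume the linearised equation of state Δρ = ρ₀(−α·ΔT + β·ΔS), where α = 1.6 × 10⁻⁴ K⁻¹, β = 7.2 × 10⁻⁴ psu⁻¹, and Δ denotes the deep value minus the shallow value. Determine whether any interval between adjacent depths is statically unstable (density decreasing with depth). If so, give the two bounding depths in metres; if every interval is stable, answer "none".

227–239 m

Evaluate Δρ/ρ₀ = −αΔT + βΔS across each adjacent pair:
  95–104 m: −αΔT+βΔS = −(1.6 × 10⁻⁴)(-9.7)+(7.2 × 10⁻⁴)(-0.08) = 1.5 × 10⁻³ → stable
  104–165 m: −αΔT+βΔS = −(1.6 × 10⁻⁴)(+2.6)+(7.2 × 10⁻⁴)(+1.29) = 5.1 × 10⁻⁴ → stable
  165–227 m: −αΔT+βΔS = −(1.6 × 10⁻⁴)(-10.6)+(7.2 × 10⁻⁴)(-1.22) = 8.2 × 10⁻⁴ → stable
  227–239 m: −αΔT+βΔS = −(1.6 × 10⁻⁴)(+3.6)+(7.2 × 10⁻⁴)(-0.31) = -8.0 × 10⁻⁴ → UNSTABLE
The 227–239 m interval has Δρ < 0: lighter water underlies denser water.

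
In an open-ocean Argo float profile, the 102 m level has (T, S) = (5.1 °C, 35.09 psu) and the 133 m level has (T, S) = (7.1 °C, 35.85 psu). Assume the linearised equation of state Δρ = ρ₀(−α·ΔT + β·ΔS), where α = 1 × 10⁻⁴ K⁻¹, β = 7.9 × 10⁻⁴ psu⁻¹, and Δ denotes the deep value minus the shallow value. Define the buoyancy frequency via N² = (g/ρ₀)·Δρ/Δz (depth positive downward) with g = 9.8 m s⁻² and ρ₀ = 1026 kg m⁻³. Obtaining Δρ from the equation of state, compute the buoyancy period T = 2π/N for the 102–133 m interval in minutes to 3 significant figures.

9.31 min

ΔT = +2.0 K, ΔS = +0.76 psu (deep − shallow).
Δρ/ρ₀ = −αΔT + βΔS = -2.00 × 10⁻⁴ + 6.004 × 10⁻⁴ = 4.004 × 10⁻⁴, so Δρ ≈ 0.4108 kg m⁻³.
N² = (g/ρ₀)·Δρ/Δz = g·(Δρ/ρ₀)/Δz = 9.8 × 4.004 × 10⁻⁴ / 31 = 1.2658 × 10⁻⁴ s⁻².
N = √(1.2658 × 10⁻⁴) = 0.011251 rad s⁻¹ → T = 2π/N = 558.46 s = 9.3077 min ≈ 9.31 min.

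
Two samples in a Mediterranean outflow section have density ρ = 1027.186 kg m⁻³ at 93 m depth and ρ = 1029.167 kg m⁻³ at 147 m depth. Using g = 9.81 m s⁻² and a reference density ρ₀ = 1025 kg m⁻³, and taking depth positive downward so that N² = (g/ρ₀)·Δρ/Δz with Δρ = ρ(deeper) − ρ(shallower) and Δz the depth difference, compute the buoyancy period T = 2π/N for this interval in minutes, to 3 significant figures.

Δρ = 1029.167 − 1027.186 = 1.981 kg m⁻³ over Δz = 147 − 93 = 54 m.
N² = (9.81/1025) × (1.981/54) = 3.5110 × 10⁻⁴ s⁻².
N = √(3.5110 × 10⁻⁴) = 0.018738 rad s⁻¹, so T = 2π/N = 335.32 s = 5.5887 min ≈ 5.59 min.

5.59 min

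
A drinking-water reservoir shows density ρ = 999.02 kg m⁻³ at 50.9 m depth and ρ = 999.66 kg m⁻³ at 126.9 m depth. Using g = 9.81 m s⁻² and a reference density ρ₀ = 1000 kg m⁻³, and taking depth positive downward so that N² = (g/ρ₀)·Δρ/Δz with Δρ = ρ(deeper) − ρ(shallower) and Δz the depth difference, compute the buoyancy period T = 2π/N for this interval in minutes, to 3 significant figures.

11.5 min

Δρ = 999.66 − 999.02 = 0.64 kg m⁻³ over Δz = 126.9 − 50.9 = 76 m.
N² = (9.81/1000) × (0.64/76) = 8.2611 × 10⁻⁵ s⁻².
N = √(8.2611 × 10⁻⁵) = 9.0891 × 10⁻³ rad s⁻¹, so T = 2π/N = 691.29 s = 11.521 min ≈ 11.5 min.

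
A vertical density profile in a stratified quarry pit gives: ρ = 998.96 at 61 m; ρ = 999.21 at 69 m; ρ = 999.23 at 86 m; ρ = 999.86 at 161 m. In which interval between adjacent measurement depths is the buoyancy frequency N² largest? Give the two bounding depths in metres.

Compute the density gradient over each adjacent pair:
  61–69 m: Δρ/Δz = 0.25/8 = 0.031 kg m⁻⁴
  69–86 m: Δρ/Δz = 0.02/17 = 1.2 × 10⁻³ kg m⁻⁴
  86–161 m: Δρ/Δz = 0.63/75 = 8.4 × 10⁻³ kg m⁻⁴
The largest gradient is in the 61–69 m interval — the pycnocline.

61–69 m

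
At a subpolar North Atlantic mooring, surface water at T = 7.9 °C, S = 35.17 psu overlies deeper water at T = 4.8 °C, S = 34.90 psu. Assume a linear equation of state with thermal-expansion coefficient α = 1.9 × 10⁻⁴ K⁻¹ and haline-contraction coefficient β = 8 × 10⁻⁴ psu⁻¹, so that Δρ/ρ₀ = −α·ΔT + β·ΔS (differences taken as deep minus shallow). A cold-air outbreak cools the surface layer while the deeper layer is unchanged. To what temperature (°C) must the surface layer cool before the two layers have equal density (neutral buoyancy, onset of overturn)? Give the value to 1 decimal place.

5.9 °C

Neutral buoyancy requires Δρ = 0, i.e. −α(T_deep − T_surf′) + β(S_deep − S_surf) = 0.
T_surf′ = T_deep − (β/α)·ΔS = 4.8 − (8 × 10⁻⁴/1.9 × 10⁻⁴)·(-0.27) = 5.937 °C.
Cooling required: 7.9 − (5.937) = 1.963 °C.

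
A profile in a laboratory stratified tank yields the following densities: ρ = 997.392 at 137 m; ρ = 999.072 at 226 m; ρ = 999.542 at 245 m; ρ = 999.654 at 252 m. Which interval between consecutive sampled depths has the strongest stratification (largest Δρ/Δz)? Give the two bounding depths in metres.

Compute the density gradient over each adjacent pair:
  137–226 m: Δρ/Δz = 1.680/89 = 0.019 kg m⁻⁴
  226–245 m: Δρ/Δz = 0.470/19 = 0.025 kg m⁻⁴
  245–252 m: Δρ/Δz = 0.112/7 = 0.016 kg m⁻⁴
The largest gradient is in the 226–245 m interval — the pycnocline.

226–245 m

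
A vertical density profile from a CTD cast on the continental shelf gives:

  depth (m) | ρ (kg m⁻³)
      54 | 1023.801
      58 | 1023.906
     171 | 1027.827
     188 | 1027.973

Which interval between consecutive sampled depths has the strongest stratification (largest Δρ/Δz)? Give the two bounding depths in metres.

58–171 m

Compute the density gradient over each adjacent pair:
  54–58 m: Δρ/Δz = 0.105/4 = 0.026 kg m⁻⁴
  58–171 m: Δρ/Δz = 3.921/113 = 0.035 kg m⁻⁴
  171–188 m: Δρ/Δz = 0.146/17 = 8.6 × 10⁻³ kg m⁻⁴
The largest gradient is in the 58–171 m interval — the pycnocline.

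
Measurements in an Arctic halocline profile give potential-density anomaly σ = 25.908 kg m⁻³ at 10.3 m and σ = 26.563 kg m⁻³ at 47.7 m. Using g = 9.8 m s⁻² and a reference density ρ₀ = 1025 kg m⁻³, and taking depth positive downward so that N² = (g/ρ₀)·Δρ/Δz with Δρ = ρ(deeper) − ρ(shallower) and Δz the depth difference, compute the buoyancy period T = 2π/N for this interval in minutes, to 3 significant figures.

Δρ = 1026.563 − 1025.908 = 0.655 kg m⁻³ over Δz = 47.7 − 10.3 = 37.4 m.
N² = (9.8/1025) × (0.655/37.4) = 1.6744 × 10⁻⁴ s⁻².
N = √(1.6744 × 10⁻⁴) = 0.012940 rad s⁻¹, so T = 2π/N = 485.56 s = 8.0927 min ≈ 8.09 min.

8.09 min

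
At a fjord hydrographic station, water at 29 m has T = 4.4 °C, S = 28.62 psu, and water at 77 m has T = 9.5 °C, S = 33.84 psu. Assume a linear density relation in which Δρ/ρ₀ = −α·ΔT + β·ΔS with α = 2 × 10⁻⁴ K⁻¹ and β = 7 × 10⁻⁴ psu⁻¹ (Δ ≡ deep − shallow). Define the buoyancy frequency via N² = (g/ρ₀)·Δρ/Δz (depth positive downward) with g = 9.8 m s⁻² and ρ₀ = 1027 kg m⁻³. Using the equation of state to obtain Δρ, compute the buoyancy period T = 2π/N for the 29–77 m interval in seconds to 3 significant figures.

271 s

ΔT = +5.1 K, ΔS = +5.22 psu (deep − shallow).
Δρ/ρ₀ = −αΔT + βΔS = -1.02 × 10⁻³ + 3.654 × 10⁻³ = 2.634 × 10⁻³, so Δρ ≈ 2.705 kg m⁻³.
N² = (g/ρ₀)·Δρ/Δz = g·(Δρ/ρ₀)/Δz = 9.8 × 2.634 × 10⁻³ / 48 = 5.3777 × 10⁻⁴ s⁻².
N = √(5.3777 × 10⁻⁴) = 0.023190 rad s⁻¹ → T = 2π/N = 270.94 s ≈ 271 s.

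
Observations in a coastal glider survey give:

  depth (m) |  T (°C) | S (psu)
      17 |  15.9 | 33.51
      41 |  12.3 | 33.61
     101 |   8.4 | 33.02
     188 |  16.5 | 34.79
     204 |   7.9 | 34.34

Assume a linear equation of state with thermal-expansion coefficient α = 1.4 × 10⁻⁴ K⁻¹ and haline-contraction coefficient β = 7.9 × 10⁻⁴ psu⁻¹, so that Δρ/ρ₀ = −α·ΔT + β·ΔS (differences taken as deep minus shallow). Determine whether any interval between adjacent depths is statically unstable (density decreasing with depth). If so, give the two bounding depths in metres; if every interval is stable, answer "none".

none

Evaluate Δρ/ρ₀ = −αΔT + βΔS across each adjacent pair:
  17–41 m: −αΔT+βΔS = −(1.4 × 10⁻⁴)(-3.6)+(7.9 × 10⁻⁴)(+0.10) = 5.8 × 10⁻⁴ → stable
  41–101 m: −αΔT+βΔS = −(1.4 × 10⁻⁴)(-3.9)+(7.9 × 10⁻⁴)(-0.59) = 8.0 × 10⁻⁵ → stable
  101–188 m: −αΔT+βΔS = −(1.4 × 10⁻⁴)(+8.1)+(7.9 × 10⁻⁴)(+1.77) = 2.6 × 10⁻⁴ → stable
  188–204 m: −αΔT+βΔS = −(1.4 × 10⁻⁴)(-8.6)+(7.9 × 10⁻⁴)(-0.45) = 8.5 × 10⁻⁴ → stable
Every interval has Δρ > 0: the column is stably stratified throughout.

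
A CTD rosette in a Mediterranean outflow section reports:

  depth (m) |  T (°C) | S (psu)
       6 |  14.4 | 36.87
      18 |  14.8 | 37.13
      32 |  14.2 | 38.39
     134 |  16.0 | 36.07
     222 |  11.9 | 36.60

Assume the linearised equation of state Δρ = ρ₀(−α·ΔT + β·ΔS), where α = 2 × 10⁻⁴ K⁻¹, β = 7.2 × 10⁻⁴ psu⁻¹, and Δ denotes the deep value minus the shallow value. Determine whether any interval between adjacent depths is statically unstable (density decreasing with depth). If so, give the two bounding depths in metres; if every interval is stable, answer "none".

Evaluate Δρ/ρ₀ = −αΔT + βΔS across each adjacent pair:
  6–18 m: −αΔT+βΔS = −(2 × 10⁻⁴)(+0.4)+(7.2 × 10⁻⁴)(+0.26) = 1.1 × 10⁻⁴ → stable
  18–32 m: −αΔT+βΔS = −(2 × 10⁻⁴)(-0.6)+(7.2 × 10⁻⁴)(+1.26) = 1.0 × 10⁻³ → stable
  32–134 m: −αΔT+βΔS = −(2 × 10⁻⁴)(+1.8)+(7.2 × 10⁻⁴)(-2.32) = -2.0 × 10⁻³ → UNSTABLE
  134–222 m: −αΔT+βΔS = −(2 × 10⁻⁴)(-4.1)+(7.2 × 10⁻⁴)(+0.53) = 1.2 × 10⁻³ → stable
The 32–134 m interval has Δρ < 0: lighter water underlies denser water.

32–134 m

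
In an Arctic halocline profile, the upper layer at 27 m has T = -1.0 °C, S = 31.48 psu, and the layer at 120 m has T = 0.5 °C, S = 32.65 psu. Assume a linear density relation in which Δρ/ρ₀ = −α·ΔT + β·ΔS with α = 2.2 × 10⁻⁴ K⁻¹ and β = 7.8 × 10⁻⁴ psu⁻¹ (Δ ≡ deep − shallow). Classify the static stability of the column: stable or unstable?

stable

ΔT = 0.5 − -1.0 = +1.5 K and ΔS = 32.65 − 31.48 = +1.17 psu (deep − shallow).
−αΔT = -3.30 × 10⁻⁴; βΔS = 9.126 × 10⁻⁴; sum Δρ/ρ₀ = 5.826 × 10⁻⁴.
Δρ/ρ₀ > 0, so Δρ > 0: deeper water is denser → statically stable.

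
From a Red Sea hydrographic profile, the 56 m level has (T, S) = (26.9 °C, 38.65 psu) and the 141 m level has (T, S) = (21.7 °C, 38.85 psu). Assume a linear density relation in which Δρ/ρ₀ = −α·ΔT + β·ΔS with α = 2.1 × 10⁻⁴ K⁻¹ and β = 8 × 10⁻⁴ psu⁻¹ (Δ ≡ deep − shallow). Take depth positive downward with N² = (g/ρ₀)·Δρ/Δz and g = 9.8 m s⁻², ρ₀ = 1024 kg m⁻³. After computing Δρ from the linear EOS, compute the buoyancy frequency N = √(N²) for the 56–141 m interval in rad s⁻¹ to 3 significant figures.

ΔT = -5.2 K, ΔS = +0.20 psu (deep − shallow).
Δρ/ρ₀ = −αΔT + βΔS = 1.092 × 10⁻³ + 1.60 × 10⁻⁴ = 1.252 × 10⁻³, so Δρ ≈ 1.282 kg m⁻³.
N² = (g/ρ₀)·Δρ/Δz = g·(Δρ/ρ₀)/Δz = 9.8 × 1.252 × 10⁻³ / 85 = 1.4435 × 10⁻⁴ s⁻².
N = √(1.4435 × 10⁻⁴) = 0.012015 rad s⁻¹ ≈ 0.0120 rad s⁻¹.

0.0120 rad s⁻¹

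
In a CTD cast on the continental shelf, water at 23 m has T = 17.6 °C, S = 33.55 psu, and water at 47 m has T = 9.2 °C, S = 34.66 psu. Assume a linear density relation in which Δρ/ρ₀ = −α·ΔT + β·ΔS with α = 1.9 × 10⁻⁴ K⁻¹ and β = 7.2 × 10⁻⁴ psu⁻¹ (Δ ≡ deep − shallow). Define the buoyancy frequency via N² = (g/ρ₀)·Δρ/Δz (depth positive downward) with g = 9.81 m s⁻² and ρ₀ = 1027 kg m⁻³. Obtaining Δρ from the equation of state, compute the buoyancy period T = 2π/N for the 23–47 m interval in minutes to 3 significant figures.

3.35 min

ΔT = -8.4 K, ΔS = +1.11 psu (deep − shallow).
Δρ/ρ₀ = −αΔT + βΔS = 1.596 × 10⁻³ + 7.992 × 10⁻⁴ = 2.3952 × 10⁻³, so Δρ ≈ 2.460 kg m⁻³.
N² = (g/ρ₀)·Δρ/Δz = g·(Δρ/ρ₀)/Δz = 9.81 × 2.3952 × 10⁻³ / 24 = 9.7904 × 10⁻⁴ s⁻².
N = √(9.7904 × 10⁻⁴) = 0.031290 rad s⁻¹ → T = 2π/N = 200.80 s = 3.3467 min ≈ 3.35 min.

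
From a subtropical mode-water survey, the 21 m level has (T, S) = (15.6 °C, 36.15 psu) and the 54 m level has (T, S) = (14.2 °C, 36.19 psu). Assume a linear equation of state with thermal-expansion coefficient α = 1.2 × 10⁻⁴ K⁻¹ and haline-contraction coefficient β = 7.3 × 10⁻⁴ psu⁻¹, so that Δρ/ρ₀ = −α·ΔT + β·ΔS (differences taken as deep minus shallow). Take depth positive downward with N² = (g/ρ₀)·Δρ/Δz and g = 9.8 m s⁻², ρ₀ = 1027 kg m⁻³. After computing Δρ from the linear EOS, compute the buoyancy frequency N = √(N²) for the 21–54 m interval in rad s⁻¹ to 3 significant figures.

7.65 × 10⁻³ rad s⁻¹

ΔT = -1.4 K, ΔS = +0.04 psu (deep − shallow).
Δρ/ρ₀ = −αΔT + βΔS = 1.68 × 10⁻⁴ + 2.92 × 10⁻⁵ = 1.972 × 10⁻⁴, so Δρ ≈ 0.2025 kg m⁻³.
N² = (g/ρ₀)·Δρ/Δz = g·(Δρ/ρ₀)/Δz = 9.8 × 1.972 × 10⁻⁴ / 33 = 5.8562 × 10⁻⁵ s⁻².
N = √(5.8562 × 10⁻⁵) = 7.6526 × 10⁻³ rad s⁻¹ ≈ 7.65 × 10⁻³ rad s⁻¹.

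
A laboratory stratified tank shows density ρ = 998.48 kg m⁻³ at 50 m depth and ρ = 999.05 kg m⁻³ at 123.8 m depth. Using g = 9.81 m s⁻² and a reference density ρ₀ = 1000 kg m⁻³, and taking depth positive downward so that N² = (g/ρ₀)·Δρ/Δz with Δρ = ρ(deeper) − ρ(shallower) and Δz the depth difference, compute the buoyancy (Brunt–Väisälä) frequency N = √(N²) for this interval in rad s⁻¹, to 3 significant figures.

Δρ = 999.05 − 998.48 = 0.57 kg m⁻³ over Δz = 123.8 − 50 = 73.8 m.
N² = (9.81/1000) × (0.57/73.8) = 7.5768 × 10⁻⁵ s⁻².
N = √(7.5768 × 10⁻⁵) = 8.7045 × 10⁻³ rad s⁻¹ ≈ 8.70 × 10⁻³ rad s⁻¹.

8.70 × 10⁻³ rad s⁻¹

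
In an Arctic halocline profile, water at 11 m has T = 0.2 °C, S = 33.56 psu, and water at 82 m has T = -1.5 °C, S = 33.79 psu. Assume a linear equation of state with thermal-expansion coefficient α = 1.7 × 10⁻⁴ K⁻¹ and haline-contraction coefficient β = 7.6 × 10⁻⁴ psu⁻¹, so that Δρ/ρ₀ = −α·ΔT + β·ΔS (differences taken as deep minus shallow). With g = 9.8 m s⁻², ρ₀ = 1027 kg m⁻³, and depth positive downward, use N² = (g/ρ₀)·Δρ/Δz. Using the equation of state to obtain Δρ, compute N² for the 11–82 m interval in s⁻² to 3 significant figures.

6.40 × 10⁻⁵ s⁻²

ΔT = -1.7 K, ΔS = +0.23 psu (deep − shallow).
Δρ/ρ₀ = −αΔT + βΔS = 2.89 × 10⁻⁴ + 1.748 × 10⁻⁴ = 4.638 × 10⁻⁴, so Δρ ≈ 0.4763 kg m⁻³.
N² = (g/ρ₀)·Δρ/Δz = g·(Δρ/ρ₀)/Δz = 9.8 × 4.638 × 10⁻⁴ / 71 = 6.4017 × 10⁻⁵ s⁻² ≈ 6.40 × 10⁻⁵ s⁻².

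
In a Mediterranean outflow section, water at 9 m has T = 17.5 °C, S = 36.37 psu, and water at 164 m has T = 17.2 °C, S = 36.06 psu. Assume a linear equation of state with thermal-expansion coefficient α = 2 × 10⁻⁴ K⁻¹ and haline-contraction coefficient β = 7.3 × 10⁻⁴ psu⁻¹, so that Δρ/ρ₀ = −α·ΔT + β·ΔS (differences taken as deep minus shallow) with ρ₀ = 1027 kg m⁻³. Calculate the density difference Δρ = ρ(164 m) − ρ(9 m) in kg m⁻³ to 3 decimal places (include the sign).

-0.171 kg m⁻³

ΔT = -0.3 K, ΔS = -0.31 psu (deep − shallow).
Δρ/ρ₀ = −(2 × 10⁻⁴)(-0.3) + (7.3 × 10⁻⁴)(-0.31) = -1.663 × 10⁻⁴.
Δρ = 1027 × (-1.663 × 10⁻⁴) = -0.171 kg m⁻³.
Negative Δρ: lighter below, statically unstable.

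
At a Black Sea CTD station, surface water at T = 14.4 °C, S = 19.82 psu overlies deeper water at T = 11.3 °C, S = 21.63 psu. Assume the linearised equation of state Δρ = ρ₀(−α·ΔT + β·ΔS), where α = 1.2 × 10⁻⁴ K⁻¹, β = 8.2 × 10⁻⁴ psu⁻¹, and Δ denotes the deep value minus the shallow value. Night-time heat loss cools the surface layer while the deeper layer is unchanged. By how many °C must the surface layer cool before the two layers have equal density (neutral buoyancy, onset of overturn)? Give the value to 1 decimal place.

15.5 °C

Neutral buoyancy requires Δρ = 0, i.e. −α(T_deep − T_surf′) + β(S_deep − S_surf) = 0.
T_surf′ = T_deep − (β/α)·ΔS = 11.3 − (8.2 × 10⁻⁴/1.2 × 10⁻⁴)·(+1.81) = -1.068 °C.
Cooling required: 14.4 − (-1.068) = 15.468 °C.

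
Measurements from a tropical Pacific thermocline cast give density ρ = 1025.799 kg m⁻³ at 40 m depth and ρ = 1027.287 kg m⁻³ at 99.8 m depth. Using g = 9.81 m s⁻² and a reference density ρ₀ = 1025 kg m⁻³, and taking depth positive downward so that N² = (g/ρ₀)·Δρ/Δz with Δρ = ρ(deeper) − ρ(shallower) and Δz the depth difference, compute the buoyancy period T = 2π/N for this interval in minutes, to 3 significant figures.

6.79 min

Δρ = 1027.287 − 1025.799 = 1.488 kg m⁻³ over Δz = 99.8 − 40 = 59.8 m.
N² = (9.81/1025) × (1.488/59.8) = 2.3815 × 10⁻⁴ s⁻².
N = √(2.3815 × 10⁻⁴) = 0.015432 rad s⁻¹, so T = 2π/N = 407.15 s = 6.7858 min ≈ 6.79 min.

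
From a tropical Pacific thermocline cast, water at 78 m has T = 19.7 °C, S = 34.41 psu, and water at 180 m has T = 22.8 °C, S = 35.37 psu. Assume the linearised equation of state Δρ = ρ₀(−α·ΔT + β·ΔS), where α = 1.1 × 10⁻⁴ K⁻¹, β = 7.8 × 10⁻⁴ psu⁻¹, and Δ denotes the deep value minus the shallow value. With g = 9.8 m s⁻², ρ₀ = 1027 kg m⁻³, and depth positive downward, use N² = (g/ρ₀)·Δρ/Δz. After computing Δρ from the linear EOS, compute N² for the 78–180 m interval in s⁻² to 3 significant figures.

3.92 × 10⁻⁵ s⁻²

ΔT = +3.1 K, ΔS = +0.96 psu (deep − shallow).
Δρ/ρ₀ = −αΔT + βΔS = -3.41 × 10⁻⁴ + 7.488 × 10⁻⁴ = 4.078 × 10⁻⁴, so Δρ ≈ 0.4188 kg m⁻³.
N² = (g/ρ₀)·Δρ/Δz = g·(Δρ/ρ₀)/Δz = 9.8 × 4.078 × 10⁻⁴ / 102 = 3.9181 × 10⁻⁵ s⁻² ≈ 3.92 × 10⁻⁵ s⁻².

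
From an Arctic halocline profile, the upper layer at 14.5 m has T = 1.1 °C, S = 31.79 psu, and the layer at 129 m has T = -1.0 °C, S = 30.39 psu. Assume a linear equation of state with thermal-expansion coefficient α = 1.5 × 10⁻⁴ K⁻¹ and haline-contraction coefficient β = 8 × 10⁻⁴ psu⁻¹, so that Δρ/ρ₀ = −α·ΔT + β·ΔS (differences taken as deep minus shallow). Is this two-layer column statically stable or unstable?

ΔT = -1.0 − 1.1 = -2.1 K and ΔS = 30.39 − 31.79 = -1.40 psu (deep − shallow).
−αΔT = 3.15 × 10⁻⁴; βΔS = -1.12 × 10⁻³; sum Δρ/ρ₀ = -8.05 × 10⁻⁴.
Δρ/ρ₀ < 0, so Δρ < 0: deeper water is lighter → statically unstable; the column would overturn.

unstable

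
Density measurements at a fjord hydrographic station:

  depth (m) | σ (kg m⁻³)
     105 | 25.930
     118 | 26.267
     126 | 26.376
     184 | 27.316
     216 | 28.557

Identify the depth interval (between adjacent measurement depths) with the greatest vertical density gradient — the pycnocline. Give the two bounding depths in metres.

Compute the density gradient over each adjacent pair:
  105–118 m: Δρ/Δz = 0.337/13 = 0.026 kg m⁻⁴
  118–126 m: Δρ/Δz = 0.109/8 = 0.014 kg m⁻⁴
  126–184 m: Δρ/Δz = 0.940/58 = 0.016 kg m⁻⁴
  184–216 m: Δρ/Δz = 1.241/32 = 0.039 kg m⁻⁴
The largest gradient is in the 184–216 m interval — the pycnocline.

184–216 m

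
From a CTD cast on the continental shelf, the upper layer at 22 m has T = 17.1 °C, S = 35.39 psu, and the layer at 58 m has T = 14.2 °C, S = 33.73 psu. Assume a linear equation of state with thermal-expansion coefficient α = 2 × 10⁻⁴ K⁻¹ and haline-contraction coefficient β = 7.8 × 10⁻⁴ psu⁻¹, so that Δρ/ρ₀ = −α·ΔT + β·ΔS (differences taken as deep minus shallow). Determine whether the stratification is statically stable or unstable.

ΔT = 14.2 − 17.1 = -2.9 K and ΔS = 33.73 − 35.39 = -1.66 psu (deep − shallow).
−αΔT = 5.80 × 10⁻⁴; βΔS = -1.2948 × 10⁻³; sum Δρ/ρ₀ = -7.148 × 10⁻⁴.
Δρ/ρ₀ < 0, so Δρ < 0: deeper water is lighter → statically unstable; the column would overturn.

unstable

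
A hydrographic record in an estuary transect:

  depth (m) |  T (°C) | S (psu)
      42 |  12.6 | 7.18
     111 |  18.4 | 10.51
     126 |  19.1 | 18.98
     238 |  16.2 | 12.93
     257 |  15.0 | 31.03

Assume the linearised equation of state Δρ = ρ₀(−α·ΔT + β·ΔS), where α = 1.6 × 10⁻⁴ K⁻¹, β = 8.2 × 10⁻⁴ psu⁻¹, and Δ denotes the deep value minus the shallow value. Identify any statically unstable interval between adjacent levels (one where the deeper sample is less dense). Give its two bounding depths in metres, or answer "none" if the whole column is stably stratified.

Evaluate Δρ/ρ₀ = −αΔT + βΔS across each adjacent pair:
  42–111 m: −αΔT+βΔS = −(1.6 × 10⁻⁴)(+5.8)+(8.2 × 10⁻⁴)(+3.33) = 1.8 × 10⁻³ → stable
  111–126 m: −αΔT+βΔS = −(1.6 × 10⁻⁴)(+0.7)+(8.2 × 10⁻⁴)(+8.47) = 6.8 × 10⁻³ → stable
  126–238 m: −αΔT+βΔS = −(1.6 × 10⁻⁴)(-2.9)+(8.2 × 10⁻⁴)(-6.05) = -4.5 × 10⁻³ → UNSTABLE
  238–257 m: −αΔT+βΔS = −(1.6 × 10⁻⁴)(-1.2)+(8.2 × 10⁻⁴)(+18.10) = 0.015 → stable
The 126–238 m interval has Δρ < 0: lighter water underlies denser water.

126–238 m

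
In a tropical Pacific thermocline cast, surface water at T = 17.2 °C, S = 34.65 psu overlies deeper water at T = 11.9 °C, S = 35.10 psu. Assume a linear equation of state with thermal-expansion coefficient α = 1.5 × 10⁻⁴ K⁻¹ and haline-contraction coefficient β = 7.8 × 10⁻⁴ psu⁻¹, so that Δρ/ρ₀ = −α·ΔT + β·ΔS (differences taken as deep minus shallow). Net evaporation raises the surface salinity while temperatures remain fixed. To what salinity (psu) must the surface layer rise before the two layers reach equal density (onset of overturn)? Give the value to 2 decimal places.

Neutral buoyancy requires −α(T_deep − T_surf) + β(S_deep − S_surf′) = 0.
S_surf′ = S_deep − (α/β)·ΔT = 35.10 − (1.5 × 10⁻⁴/7.8 × 10⁻⁴)·(-5.3) = 36.1192 psu.
Increase required: 36.1192 − 34.65 = 1.4692 psu.

36.12 psu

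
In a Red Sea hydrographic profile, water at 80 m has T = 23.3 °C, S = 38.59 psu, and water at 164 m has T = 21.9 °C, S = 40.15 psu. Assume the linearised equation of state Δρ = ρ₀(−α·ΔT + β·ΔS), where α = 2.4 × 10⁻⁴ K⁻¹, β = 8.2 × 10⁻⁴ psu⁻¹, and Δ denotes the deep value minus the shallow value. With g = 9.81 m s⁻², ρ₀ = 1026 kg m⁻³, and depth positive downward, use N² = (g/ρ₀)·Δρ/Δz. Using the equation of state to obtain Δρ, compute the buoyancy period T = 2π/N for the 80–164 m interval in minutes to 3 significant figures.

7.62 min

ΔT = -1.4 K, ΔS = +1.56 psu (deep − shallow).
Δρ/ρ₀ = −αΔT + βΔS = 3.36 × 10⁻⁴ + 1.2792 × 10⁻³ = 1.6152 × 10⁻³, so Δρ ≈ 1.657 kg m⁻³.
N² = (g/ρ₀)·Δρ/Δz = g·(Δρ/ρ₀)/Δz = 9.81 × 1.6152 × 10⁻³ / 84 = 1.8863 × 10⁻⁴ s⁻².
N = √(1.8863 × 10⁻⁴) = 0.013734 rad s⁻¹ → T = 2π/N = 457.49 s = 7.6248 min ≈ 7.62 min.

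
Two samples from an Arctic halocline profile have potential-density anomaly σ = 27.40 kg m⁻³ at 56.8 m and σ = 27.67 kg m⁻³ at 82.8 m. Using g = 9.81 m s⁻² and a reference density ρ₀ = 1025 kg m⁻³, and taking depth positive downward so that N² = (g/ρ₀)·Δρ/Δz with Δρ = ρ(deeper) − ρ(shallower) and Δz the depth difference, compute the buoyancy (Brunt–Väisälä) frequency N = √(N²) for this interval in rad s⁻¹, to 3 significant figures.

9.97 × 10⁻³ rad s⁻¹

Δρ = 1027.67 − 1027.40 = 0.27 kg m⁻³ over Δz = 82.8 − 56.8 = 26 m.
N² = (9.81/1025) × (0.27/26) = 9.9388 × 10⁻⁵ s⁻².
N = √(9.9388 × 10⁻⁵) = 9.9694 × 10⁻³ rad s⁻¹ ≈ 9.97 × 10⁻³ rad s⁻¹.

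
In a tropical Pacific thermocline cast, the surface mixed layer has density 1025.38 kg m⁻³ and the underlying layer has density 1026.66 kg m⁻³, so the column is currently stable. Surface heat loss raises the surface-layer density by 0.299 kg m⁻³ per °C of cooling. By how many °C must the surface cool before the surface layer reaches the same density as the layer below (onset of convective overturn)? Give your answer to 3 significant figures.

4.28 °C

Density deficit of the surface layer: 1026.66 − 1025.38 = 1.28 kg m⁻³.
Required change = 1.28 / 0.299 = 4.28 °C.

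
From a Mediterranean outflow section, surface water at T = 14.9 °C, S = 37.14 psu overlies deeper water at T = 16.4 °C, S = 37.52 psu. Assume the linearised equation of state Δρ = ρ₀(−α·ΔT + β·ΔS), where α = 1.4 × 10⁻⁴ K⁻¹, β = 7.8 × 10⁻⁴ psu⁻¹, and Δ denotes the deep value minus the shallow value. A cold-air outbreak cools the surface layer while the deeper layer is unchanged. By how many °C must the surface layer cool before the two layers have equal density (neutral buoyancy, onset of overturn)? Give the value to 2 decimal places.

0.62 °C

Neutral buoyancy requires Δρ = 0, i.e. −α(T_deep − T_surf′) + β(S_deep − S_surf) = 0.
T_surf′ = T_deep − (β/α)·ΔS = 16.4 − (7.8 × 10⁻⁴/1.4 × 10⁻⁴)·(+0.38) = 14.2829 °C.
Cooling required: 14.9 − (14.2829) = 0.6171 °C.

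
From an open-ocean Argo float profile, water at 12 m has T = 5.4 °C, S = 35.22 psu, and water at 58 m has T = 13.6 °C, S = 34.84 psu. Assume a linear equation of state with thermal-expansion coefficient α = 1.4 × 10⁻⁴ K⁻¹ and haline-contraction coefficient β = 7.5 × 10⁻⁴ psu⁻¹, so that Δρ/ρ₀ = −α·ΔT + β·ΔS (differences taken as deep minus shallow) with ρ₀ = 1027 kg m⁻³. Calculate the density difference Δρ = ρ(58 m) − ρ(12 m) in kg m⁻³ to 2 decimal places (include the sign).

ΔT = +8.2 K, ΔS = -0.38 psu (deep − shallow).
Δρ/ρ₀ = −(1.4 × 10⁻⁴)(+8.2) + (7.5 × 10⁻⁴)(-0.38) = -1.433 × 10⁻³.
Δρ = 1027 × (-1.433 × 10⁻³) = -1.47 kg m⁻³.
Negative Δρ: lighter below, statically unstable.

-1.47 kg m⁻³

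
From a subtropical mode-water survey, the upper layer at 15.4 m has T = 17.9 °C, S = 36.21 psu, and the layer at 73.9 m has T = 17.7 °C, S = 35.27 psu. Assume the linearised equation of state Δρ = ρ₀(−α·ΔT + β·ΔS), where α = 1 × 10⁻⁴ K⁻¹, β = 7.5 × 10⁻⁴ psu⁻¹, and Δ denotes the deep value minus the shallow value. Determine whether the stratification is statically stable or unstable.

unstable

ΔT = 17.7 − 17.9 = -0.2 K and ΔS = 35.27 − 36.21 = -0.94 psu (deep − shallow).
−αΔT = 2.00 × 10⁻⁵; βΔS = -7.05 × 10⁻⁴; sum Δρ/ρ₀ = -6.85 × 10⁻⁴.
Δρ/ρ₀ < 0, so Δρ < 0: deeper water is lighter → statically unstable; the column would overturn.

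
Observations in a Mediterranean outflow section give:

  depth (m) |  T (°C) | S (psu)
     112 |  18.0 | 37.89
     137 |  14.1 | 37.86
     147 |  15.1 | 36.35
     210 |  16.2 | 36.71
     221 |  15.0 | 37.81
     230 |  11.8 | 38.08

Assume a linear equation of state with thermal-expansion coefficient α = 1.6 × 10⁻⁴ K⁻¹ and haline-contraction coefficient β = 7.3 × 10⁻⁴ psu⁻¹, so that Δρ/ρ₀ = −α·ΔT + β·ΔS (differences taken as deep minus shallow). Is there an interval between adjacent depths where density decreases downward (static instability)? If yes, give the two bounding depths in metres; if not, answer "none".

Evaluate Δρ/ρ₀ = −αΔT + βΔS across each adjacent pair:
  112–137 m: −αΔT+βΔS = −(1.6 × 10⁻⁴)(-3.9)+(7.3 × 10⁻⁴)(-0.03) = 6.0 × 10⁻⁴ → stable
  137–147 m: −αΔT+βΔS = −(1.6 × 10⁻⁴)(+1.0)+(7.3 × 10⁻⁴)(-1.51) = -1.3 × 10⁻³ → UNSTABLE
  147–210 m: −αΔT+βΔS = −(1.6 × 10⁻⁴)(+1.1)+(7.3 × 10⁻⁴)(+0.36) = 8.7 × 10⁻⁵ → stable
  210–221 m: −αΔT+βΔS = −(1.6 × 10⁻⁴)(-1.2)+(7.3 × 10⁻⁴)(+1.10) = 1.0 × 10⁻³ → stable
  221–230 m: −αΔT+βΔS = −(1.6 × 10⁻⁴)(-3.2)+(7.3 × 10⁻⁴)(+0.27) = 7.1 × 10⁻⁴ → stable
The 137–147 m interval has Δρ < 0: lighter water underlies denser water.

137–147 m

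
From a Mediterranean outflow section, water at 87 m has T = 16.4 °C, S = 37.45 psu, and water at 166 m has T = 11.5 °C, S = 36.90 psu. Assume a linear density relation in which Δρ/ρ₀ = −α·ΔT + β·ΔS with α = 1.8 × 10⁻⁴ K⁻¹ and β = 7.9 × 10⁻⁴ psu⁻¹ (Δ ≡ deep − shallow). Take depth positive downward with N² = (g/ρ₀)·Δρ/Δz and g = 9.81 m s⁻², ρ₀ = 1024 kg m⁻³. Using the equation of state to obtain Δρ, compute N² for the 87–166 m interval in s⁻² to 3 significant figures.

ΔT = -4.9 K, ΔS = -0.55 psu (deep − shallow).
Δρ/ρ₀ = −αΔT + βΔS = 8.82 × 10⁻⁴ − 4.345 × 10⁻⁴ = 4.475 × 10⁻⁴, so Δρ ≈ 0.4582 kg m⁻³.
N² = (g/ρ₀)·Δρ/Δz = g·(Δρ/ρ₀)/Δz = 9.81 × 4.475 × 10⁻⁴ / 79 = 5.5569 × 10⁻⁵ s⁻² ≈ 5.56 × 10⁻⁵ s⁻².

5.56 × 10⁻⁵ s⁻²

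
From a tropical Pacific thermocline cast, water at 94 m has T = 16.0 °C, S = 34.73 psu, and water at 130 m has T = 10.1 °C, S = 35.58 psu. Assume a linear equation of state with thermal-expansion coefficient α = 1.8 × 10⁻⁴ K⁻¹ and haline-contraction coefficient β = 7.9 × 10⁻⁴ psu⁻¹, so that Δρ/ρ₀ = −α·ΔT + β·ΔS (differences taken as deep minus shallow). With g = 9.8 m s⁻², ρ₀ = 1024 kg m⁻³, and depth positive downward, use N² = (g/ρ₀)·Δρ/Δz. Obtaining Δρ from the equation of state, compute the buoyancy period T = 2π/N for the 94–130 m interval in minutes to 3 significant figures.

4.82 min

ΔT = -5.9 K, ΔS = +0.85 psu (deep − shallow).
Δρ/ρ₀ = −αΔT + βΔS = 1.062 × 10⁻³ + 6.715 × 10⁻⁴ = 1.7335 × 10⁻³, so Δρ ≈ 1.775 kg m⁻³.
N² = (g/ρ₀)·Δρ/Δz = g·(Δρ/ρ₀)/Δz = 9.8 × 1.7335 × 10⁻³ / 36 = 4.7190 × 10⁻⁴ s⁻².
N = √(4.7190 × 10⁻⁴) = 0.021723 rad s⁻¹ → T = 2π/N = 289.24 s = 4.8207 min ≈ 4.82 min.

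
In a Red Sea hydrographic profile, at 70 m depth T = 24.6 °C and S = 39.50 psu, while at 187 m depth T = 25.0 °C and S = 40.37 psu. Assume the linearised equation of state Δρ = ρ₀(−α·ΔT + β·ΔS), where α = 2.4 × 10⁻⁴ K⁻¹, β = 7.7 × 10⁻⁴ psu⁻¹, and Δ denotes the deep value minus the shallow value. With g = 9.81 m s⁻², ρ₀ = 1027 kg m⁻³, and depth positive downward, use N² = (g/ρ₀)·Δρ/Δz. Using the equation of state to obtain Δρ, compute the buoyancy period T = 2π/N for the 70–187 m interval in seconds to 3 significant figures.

906 s

ΔT = +0.4 K, ΔS = +0.87 psu (deep − shallow).
Δρ/ρ₀ = −αΔT + βΔS = -9.60 × 10⁻⁵ + 6.699 × 10⁻⁴ = 5.739 × 10⁻⁴, so Δρ ≈ 0.5894 kg m⁻³.
N² = (g/ρ₀)·Δρ/Δz = g·(Δρ/ρ₀)/Δz = 9.81 × 5.739 × 10⁻⁴ / 117 = 4.8119 × 10⁻⁵ s⁻².
N = √(4.8119 × 10⁻⁵) = 6.9368 × 10⁻³ rad s⁻¹ → T = 2π/N = 905.78 s ≈ 906 s.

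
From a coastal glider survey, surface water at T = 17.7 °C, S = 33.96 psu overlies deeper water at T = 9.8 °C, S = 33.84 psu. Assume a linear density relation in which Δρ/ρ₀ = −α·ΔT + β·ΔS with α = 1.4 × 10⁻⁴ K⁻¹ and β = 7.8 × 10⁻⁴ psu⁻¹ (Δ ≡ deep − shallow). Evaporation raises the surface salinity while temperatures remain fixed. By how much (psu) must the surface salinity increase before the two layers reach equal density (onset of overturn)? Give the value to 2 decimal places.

1.30 psu

Neutral buoyancy requires −α(T_deep − T_surf) + β(S_deep − S_surf′) = 0.
S_surf′ = S_deep − (α/β)·ΔT = 33.84 − (1.4 × 10⁻⁴/7.8 × 10⁻⁴)·(-7.9) = 35.2579 psu.
Increase required: 35.2579 − 33.96 = 1.2979 psu.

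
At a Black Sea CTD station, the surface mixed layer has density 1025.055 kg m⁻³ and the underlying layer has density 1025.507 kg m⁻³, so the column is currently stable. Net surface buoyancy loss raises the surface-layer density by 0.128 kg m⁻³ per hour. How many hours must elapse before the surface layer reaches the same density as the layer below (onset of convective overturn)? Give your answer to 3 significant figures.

Density deficit of the surface layer: 1025.507 − 1025.055 = 0.452 kg m⁻³.
Required change = 0.452 / 0.128 = 3.53 hours.

3.53 hours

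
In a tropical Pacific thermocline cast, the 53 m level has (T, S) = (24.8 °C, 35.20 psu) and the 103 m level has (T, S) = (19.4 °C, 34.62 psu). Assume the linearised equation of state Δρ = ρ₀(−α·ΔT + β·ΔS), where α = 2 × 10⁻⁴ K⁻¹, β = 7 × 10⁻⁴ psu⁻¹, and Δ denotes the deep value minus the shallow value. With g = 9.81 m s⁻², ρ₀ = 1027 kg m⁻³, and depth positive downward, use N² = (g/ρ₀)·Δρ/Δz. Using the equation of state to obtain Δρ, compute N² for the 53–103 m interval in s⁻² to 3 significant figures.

1.32 × 10⁻⁴ s⁻²

ΔT = -5.4 K, ΔS = -0.58 psu (deep − shallow).
Δρ/ρ₀ = −αΔT + βΔS = 1.08 × 10⁻³ − 4.06 × 10⁻⁴ = 6.74 × 10⁻⁴, so Δρ ≈ 0.6922 kg m⁻³.
N² = (g/ρ₀)·Δρ/Δz = g·(Δρ/ρ₀)/Δz = 9.81 × 6.74 × 10⁻⁴ / 50 = 1.3224 × 10⁻⁴ s⁻² ≈ 1.32 × 10⁻⁴ s⁻².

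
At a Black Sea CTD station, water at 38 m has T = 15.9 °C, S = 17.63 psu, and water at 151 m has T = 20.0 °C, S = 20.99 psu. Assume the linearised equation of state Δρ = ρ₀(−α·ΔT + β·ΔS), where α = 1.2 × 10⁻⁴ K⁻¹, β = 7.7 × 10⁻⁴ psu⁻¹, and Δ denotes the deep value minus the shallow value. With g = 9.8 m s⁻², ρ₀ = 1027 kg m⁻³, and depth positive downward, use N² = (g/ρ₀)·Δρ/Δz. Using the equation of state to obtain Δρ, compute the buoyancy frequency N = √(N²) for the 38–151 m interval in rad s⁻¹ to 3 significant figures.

0.0135 rad s⁻¹

ΔT = +4.1 K, ΔS = +3.36 psu (deep − shallow).
Δρ/ρ₀ = −αΔT + βΔS = -4.92 × 10⁻⁴ + 2.5872 × 10⁻³ = 2.0952 × 10⁻³, so Δρ ≈ 2.152 kg m⁻³.
N² = (g/ρ₀)·Δρ/Δz = g·(Δρ/ρ₀)/Δz = 9.8 × 2.0952 × 10⁻³ / 113 = 1.8171 × 10⁻⁴ s⁻².
N = √(1.8171 × 10⁻⁴) = 0.013480 rad s⁻¹ ≈ 0.0135 rad s⁻¹.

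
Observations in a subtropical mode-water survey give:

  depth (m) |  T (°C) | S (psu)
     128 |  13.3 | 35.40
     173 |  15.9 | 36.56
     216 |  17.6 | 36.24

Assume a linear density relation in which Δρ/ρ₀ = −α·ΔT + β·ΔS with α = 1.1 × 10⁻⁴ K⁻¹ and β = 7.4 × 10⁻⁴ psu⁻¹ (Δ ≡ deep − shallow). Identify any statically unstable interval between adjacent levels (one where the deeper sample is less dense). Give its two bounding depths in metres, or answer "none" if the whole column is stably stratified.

Evaluate Δρ/ρ₀ = −αΔT + βΔS across each adjacent pair:
  128–173 m: −αΔT+βΔS = −(1.1 × 10⁻⁴)(+2.6)+(7.4 × 10⁻⁴)(+1.16) = 5.7 × 10⁻⁴ → stable
  173–216 m: −αΔT+βΔS = −(1.1 × 10⁻⁴)(+1.7)+(7.4 × 10⁻⁴)(-0.32) = -4.2 × 10⁻⁴ → UNSTABLE
The 173–216 m interval has Δρ < 0: lighter water underlies denser water.

173–216 m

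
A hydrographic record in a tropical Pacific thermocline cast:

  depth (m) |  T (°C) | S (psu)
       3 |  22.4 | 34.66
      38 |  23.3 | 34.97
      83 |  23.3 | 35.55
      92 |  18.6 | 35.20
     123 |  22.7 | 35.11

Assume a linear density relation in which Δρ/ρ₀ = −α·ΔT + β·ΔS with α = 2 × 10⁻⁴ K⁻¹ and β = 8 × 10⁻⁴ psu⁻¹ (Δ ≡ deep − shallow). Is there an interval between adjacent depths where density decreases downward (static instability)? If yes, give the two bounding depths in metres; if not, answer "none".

92–123 m

Evaluate Δρ/ρ₀ = −αΔT + βΔS across each adjacent pair:
  3–38 m: −αΔT+βΔS = −(2 × 10⁻⁴)(+0.9)+(8 × 10⁻⁴)(+0.31) = 6.8 × 10⁻⁵ → stable
  38–83 m: −αΔT+βΔS = −(2 × 10⁻⁴)(+0.0)+(8 × 10⁻⁴)(+0.58) = 4.6 × 10⁻⁴ → stable
  83–92 m: −αΔT+βΔS = −(2 × 10⁻⁴)(-4.7)+(8 × 10⁻⁴)(-0.35) = 6.6 × 10⁻⁴ → stable
  92–123 m: −αΔT+βΔS = −(2 × 10⁻⁴)(+4.1)+(8 × 10⁻⁴)(-0.09) = -8.9 × 10⁻⁴ → UNSTABLE
The 92–123 m interval has Δρ < 0: lighter water underlies denser water.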